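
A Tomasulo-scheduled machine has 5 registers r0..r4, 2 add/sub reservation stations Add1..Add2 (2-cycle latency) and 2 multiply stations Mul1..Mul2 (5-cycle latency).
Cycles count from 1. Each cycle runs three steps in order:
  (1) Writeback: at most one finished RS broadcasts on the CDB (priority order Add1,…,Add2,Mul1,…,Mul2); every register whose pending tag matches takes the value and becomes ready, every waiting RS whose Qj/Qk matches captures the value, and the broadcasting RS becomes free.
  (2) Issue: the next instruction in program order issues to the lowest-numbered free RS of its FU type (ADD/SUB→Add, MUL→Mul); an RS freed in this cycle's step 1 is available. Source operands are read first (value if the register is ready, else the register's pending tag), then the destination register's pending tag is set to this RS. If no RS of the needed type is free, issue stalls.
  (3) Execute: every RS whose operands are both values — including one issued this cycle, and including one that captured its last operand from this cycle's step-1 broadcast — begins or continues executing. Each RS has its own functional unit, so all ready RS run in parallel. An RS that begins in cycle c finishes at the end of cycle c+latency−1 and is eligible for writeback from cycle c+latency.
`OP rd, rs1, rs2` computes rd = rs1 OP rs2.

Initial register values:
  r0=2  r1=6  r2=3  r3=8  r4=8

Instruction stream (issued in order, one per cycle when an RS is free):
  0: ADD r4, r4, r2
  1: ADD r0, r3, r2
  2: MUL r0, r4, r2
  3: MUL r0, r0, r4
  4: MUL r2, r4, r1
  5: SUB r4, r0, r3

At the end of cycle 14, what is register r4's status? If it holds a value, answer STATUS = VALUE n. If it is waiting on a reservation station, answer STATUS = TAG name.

STATUS = TAG Add1

c1: issue ADD r4<-Add1 | r0:2,r1:6,r2:3,r3:8,r4:Add1
c2: issue ADD r0<-Add2 | r0:Add2,r1:6,r2:3,r3:8,r4:Add1
c3: CDB Add1=11; issue MUL r0<-Mul1 | r0:Mul1,r1:6,r2:3,r3:8,r4:11
c4: CDB Add2=11; issue MUL r0<-Mul2 | r0:Mul2,r1:6,r2:3,r3:8,r4:11
c5: stall | r0:Mul2,r1:6,r2:3,r3:8,r4:11
c6: stall | r0:Mul2,r1:6,r2:3,r3:8,r4:11
c7: stall | r0:Mul2,r1:6,r2:3,r3:8,r4:11
c8: CDB Mul1=33; issue MUL r2<-Mul1 | r0:Mul2,r1:6,r2:Mul1,r3:8,r4:11
c9: issue SUB r4<-Add1 | r0:Mul2,r1:6,r2:Mul1,r3:8,r4:Add1
c10: - | r0:Mul2,r1:6,r2:Mul1,r3:8,r4:Add1
c11: - | r0:Mul2,r1:6,r2:Mul1,r3:8,r4:Add1
c12: - | r0:Mul2,r1:6,r2:Mul1,r3:8,r4:Add1
c13: CDB Mul1=66 | r0:Mul2,r1:6,r2:66,r3:8,r4:Add1
c14: CDB Mul2=363 | r0:363,r1:6,r2:66,r3:8,r4:Add1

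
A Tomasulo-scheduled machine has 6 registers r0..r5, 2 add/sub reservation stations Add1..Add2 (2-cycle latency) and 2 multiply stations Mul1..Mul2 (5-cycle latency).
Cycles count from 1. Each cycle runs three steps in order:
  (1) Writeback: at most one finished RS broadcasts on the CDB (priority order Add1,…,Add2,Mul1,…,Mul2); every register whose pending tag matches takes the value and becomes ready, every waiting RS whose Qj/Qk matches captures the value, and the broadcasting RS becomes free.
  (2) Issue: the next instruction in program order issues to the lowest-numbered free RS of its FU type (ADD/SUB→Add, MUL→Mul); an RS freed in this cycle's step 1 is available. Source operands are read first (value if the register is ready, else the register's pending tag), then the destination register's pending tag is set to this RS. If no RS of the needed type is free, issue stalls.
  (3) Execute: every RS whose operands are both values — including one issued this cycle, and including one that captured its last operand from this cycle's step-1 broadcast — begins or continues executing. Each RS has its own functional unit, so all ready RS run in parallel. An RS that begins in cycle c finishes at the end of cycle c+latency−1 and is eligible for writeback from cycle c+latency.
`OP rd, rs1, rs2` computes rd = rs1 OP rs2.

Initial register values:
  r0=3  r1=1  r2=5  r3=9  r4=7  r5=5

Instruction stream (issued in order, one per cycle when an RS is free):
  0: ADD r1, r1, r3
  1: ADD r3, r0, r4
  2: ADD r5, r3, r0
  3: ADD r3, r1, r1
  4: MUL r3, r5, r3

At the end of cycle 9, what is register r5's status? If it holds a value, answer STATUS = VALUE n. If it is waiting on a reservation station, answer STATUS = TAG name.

c1: issue ADD r1<-Add1 | r0:3,r1:Add1,r2:5,r3:9,r4:7,r5:5
c2: issue ADD r3<-Add2 | r0:3,r1:Add1,r2:5,r3:Add2,r4:7,r5:5
c3: CDB Add1=10; issue ADD r5<-Add1 | r0:3,r1:10,r2:5,r3:Add2,r4:7,r5:Add1
c4: CDB Add2=10; issue ADD r3<-Add2 | r0:3,r1:10,r2:5,r3:Add2,r4:7,r5:Add1
c5: issue MUL r3<-Mul1 | r0:3,r1:10,r2:5,r3:Mul1,r4:7,r5:Add1
c6: CDB Add1=13 | r0:3,r1:10,r2:5,r3:Mul1,r4:7,r5:13
c7: CDB Add2=20 | r0:3,r1:10,r2:5,r3:Mul1,r4:7,r5:13
c8: - | r0:3,r1:10,r2:5,r3:Mul1,r4:7,r5:13
c9: - | r0:3,r1:10,r2:5,r3:Mul1,r4:7,r5:13

STATUS = VALUE 13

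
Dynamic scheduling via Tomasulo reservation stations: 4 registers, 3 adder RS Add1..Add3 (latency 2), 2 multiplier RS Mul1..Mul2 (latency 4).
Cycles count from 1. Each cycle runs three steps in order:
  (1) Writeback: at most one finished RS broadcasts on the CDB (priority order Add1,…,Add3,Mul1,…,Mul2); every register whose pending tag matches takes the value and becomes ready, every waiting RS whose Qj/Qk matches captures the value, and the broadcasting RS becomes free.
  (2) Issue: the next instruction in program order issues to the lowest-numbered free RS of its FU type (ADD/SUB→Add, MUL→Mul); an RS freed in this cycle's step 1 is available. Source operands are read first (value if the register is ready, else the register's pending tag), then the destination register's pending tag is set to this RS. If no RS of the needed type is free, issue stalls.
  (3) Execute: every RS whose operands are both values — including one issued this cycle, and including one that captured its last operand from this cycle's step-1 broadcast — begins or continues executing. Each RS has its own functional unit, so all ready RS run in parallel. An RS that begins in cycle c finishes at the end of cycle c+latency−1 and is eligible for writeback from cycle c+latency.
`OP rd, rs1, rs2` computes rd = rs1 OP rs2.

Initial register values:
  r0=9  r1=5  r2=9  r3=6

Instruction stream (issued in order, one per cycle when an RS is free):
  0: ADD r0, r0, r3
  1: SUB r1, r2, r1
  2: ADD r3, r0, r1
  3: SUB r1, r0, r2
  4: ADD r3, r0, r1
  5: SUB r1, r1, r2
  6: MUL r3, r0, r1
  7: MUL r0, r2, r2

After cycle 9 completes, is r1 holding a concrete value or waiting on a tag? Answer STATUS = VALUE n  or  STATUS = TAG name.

c1: issue ADD r0<-Add1 | r0:Add1,r1:5,r2:9,r3:6
c2: issue SUB r1<-Add2 | r0:Add1,r1:Add2,r2:9,r3:6
c3: CDB Add1=15; issue ADD r3<-Add1 | r0:15,r1:Add2,r2:9,r3:Add1
c4: CDB Add2=4; issue SUB r1<-Add2 | r0:15,r1:Add2,r2:9,r3:Add1
c5: issue ADD r3<-Add3 | r0:15,r1:Add2,r2:9,r3:Add3
c6: CDB Add1=19; issue SUB r1<-Add1 | r0:15,r1:Add1,r2:9,r3:Add3
c7: CDB Add2=6; issue MUL r3<-Mul1 | r0:15,r1:Add1,r2:9,r3:Mul1
c8: issue MUL r0<-Mul2 | r0:Mul2,r1:Add1,r2:9,r3:Mul1
c9: CDB Add1=-3 | r0:Mul2,r1:-3,r2:9,r3:Mul1

STATUS = VALUE -3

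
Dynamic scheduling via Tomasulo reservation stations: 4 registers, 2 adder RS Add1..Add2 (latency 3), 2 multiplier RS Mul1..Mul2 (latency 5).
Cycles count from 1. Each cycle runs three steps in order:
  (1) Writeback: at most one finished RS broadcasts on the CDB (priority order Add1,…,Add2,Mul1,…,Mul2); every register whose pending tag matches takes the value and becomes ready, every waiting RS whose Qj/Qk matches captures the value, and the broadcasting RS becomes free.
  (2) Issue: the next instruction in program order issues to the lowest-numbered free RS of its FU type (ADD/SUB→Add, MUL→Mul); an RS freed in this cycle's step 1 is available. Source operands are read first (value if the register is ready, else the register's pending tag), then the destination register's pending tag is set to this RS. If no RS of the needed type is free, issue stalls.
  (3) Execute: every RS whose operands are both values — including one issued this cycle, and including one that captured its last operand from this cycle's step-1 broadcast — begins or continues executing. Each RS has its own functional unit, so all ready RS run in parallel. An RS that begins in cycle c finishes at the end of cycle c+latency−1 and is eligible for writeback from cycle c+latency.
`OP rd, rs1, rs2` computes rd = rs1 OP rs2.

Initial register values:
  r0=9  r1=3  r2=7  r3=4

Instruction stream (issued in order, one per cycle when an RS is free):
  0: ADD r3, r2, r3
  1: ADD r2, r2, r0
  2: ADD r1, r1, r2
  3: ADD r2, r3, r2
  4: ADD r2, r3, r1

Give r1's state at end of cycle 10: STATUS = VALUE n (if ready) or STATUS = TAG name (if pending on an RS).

STATUS = VALUE 19

c1: issue ADD r3<-Add1 | r0:9,r1:3,r2:7,r3:Add1
c2: issue ADD r2<-Add2 | r0:9,r1:3,r2:Add2,r3:Add1
c3: stall | r0:9,r1:3,r2:Add2,r3:Add1
c4: CDB Add1=11; issue ADD r1<-Add1 | r0:9,r1:Add1,r2:Add2,r3:11
c5: CDB Add2=16; issue ADD r2<-Add2 | r0:9,r1:Add1,r2:Add2,r3:11
c6: stall | r0:9,r1:Add1,r2:Add2,r3:11
c7: stall | r0:9,r1:Add1,r2:Add2,r3:11
c8: CDB Add1=19; issue ADD r2<-Add1 | r0:9,r1:19,r2:Add1,r3:11
c9: CDB Add2=27 | r0:9,r1:19,r2:Add1,r3:11
c10: - | r0:9,r1:19,r2:Add1,r3:11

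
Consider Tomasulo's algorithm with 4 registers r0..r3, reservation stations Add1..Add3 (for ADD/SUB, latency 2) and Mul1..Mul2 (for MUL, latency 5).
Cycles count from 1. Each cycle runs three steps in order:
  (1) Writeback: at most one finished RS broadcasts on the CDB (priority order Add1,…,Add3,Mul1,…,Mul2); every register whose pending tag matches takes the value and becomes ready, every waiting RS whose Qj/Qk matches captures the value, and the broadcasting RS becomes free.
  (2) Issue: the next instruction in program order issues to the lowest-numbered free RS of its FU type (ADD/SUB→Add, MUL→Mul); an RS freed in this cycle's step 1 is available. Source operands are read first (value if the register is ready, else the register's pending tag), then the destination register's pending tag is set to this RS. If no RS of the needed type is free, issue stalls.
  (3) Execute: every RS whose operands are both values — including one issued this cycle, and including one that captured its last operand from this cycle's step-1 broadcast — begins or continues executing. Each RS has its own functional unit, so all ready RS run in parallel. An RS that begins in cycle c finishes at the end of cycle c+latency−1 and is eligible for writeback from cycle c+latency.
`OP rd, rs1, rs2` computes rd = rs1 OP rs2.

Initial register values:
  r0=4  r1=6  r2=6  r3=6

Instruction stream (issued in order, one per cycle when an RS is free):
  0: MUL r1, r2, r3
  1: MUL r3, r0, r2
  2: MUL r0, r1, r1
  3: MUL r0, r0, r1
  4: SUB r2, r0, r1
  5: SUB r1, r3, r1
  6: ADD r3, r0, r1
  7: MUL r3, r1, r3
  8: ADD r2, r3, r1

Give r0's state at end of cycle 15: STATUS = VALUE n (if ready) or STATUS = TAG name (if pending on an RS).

STATUS = TAG Mul2

  c1: issue MUL r1<-Mul1  regs: r0:4,r1:Mul1,r2:6,r3:6
  c2: issue MUL r3<-Mul2  regs: r0:4,r1:Mul1,r2:6,r3:Mul2
  c3: stall  regs: r0:4,r1:Mul1,r2:6,r3:Mul2
  c4: stall  regs: r0:4,r1:Mul1,r2:6,r3:Mul2
  c5: stall  regs: r0:4,r1:Mul1,r2:6,r3:Mul2
  c6: CDB Mul1=36; issue MUL r0<-Mul1  regs: r0:Mul1,r1:36,r2:6,r3:Mul2
  c7: CDB Mul2=24; issue MUL r0<-Mul2  regs: r0:Mul2,r1:36,r2:6,r3:24
  c8: issue SUB r2<-Add1  regs: r0:Mul2,r1:36,r2:Add1,r3:24
  c9: issue SUB r1<-Add2  regs: r0:Mul2,r1:Add2,r2:Add1,r3:24
  c10: issue ADD r3<-Add3  regs: r0:Mul2,r1:Add2,r2:Add1,r3:Add3
  c11: CDB Add2=-12; stall  regs: r0:Mul2,r1:-12,r2:Add1,r3:Add3
  c12: CDB Mul1=1296; issue MUL r3<-Mul1  regs: r0:Mul2,r1:-12,r2:Add1,r3:Mul1
  c13: issue ADD r2<-Add2  regs: r0:Mul2,r1:-12,r2:Add2,r3:Mul1
  c14: -  regs: r0:Mul2,r1:-12,r2:Add2,r3:Mul1
  c15: -  regs: r0:Mul2,r1:-12,r2:Add2,r3:Mul1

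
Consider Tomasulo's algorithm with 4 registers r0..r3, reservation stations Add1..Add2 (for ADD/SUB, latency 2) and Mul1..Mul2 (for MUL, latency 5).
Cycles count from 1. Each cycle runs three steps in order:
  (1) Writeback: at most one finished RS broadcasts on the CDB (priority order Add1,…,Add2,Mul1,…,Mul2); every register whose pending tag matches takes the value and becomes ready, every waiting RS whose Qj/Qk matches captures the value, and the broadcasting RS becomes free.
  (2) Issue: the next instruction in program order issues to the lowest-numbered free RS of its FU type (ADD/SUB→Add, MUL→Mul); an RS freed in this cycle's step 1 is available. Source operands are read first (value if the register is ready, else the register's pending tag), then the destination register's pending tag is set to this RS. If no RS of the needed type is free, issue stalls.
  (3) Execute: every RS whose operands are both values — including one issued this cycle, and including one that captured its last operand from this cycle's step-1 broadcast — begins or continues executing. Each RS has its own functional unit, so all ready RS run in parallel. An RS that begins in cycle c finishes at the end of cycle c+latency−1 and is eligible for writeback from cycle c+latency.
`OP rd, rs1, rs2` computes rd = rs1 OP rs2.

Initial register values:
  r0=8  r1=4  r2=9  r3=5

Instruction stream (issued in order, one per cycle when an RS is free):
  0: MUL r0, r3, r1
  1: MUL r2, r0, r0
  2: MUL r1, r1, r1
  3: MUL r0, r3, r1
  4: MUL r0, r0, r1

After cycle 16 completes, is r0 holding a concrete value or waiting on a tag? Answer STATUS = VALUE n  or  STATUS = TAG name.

cycle 1: issue MUL r0<-Mul1 // r0:Mul1,r1:4,r2:9,r3:5
cycle 2: issue MUL r2<-Mul2 // r0:Mul1,r1:4,r2:Mul2,r3:5
cycle 3: stall // r0:Mul1,r1:4,r2:Mul2,r3:5
cycle 4: stall // r0:Mul1,r1:4,r2:Mul2,r3:5
cycle 5: stall // r0:Mul1,r1:4,r2:Mul2,r3:5
cycle 6: CDB Mul1=20; issue MUL r1<-Mul1 // r0:20,r1:Mul1,r2:Mul2,r3:5
cycle 7: stall // r0:20,r1:Mul1,r2:Mul2,r3:5
cycle 8: stall // r0:20,r1:Mul1,r2:Mul2,r3:5
cycle 9: stall // r0:20,r1:Mul1,r2:Mul2,r3:5
cycle 10: stall // r0:20,r1:Mul1,r2:Mul2,r3:5
cycle 11: CDB Mul1=16; issue MUL r0<-Mul1 // r0:Mul1,r1:16,r2:Mul2,r3:5
cycle 12: CDB Mul2=400; issue MUL r0<-Mul2 // r0:Mul2,r1:16,r2:400,r3:5
cycle 13: - // r0:Mul2,r1:16,r2:400,r3:5
cycle 14: - // r0:Mul2,r1:16,r2:400,r3:5
cycle 15: - // r0:Mul2,r1:16,r2:400,r3:5
cycle 16: CDB Mul1=80 // r0:Mul2,r1:16,r2:400,r3:5

STATUS = TAG Mul2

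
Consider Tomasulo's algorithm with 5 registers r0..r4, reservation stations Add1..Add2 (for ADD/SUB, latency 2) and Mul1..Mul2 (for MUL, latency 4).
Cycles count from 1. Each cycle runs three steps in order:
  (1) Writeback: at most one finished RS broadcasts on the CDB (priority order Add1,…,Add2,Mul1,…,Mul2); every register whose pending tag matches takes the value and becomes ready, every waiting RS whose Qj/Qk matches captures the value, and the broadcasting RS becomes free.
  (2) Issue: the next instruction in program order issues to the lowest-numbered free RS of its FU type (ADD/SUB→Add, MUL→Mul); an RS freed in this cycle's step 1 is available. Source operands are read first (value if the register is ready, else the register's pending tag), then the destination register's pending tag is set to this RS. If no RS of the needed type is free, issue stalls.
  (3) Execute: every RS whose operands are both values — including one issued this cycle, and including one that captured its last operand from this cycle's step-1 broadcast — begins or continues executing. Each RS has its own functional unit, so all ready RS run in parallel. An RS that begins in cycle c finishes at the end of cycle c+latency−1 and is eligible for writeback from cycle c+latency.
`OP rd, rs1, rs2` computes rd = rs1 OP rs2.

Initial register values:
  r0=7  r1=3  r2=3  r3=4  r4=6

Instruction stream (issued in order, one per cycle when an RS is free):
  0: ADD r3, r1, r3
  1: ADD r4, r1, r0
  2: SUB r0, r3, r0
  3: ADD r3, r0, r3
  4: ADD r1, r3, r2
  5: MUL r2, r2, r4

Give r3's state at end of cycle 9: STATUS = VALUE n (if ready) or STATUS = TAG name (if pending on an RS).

cycle 1: issue ADD r3<-Add1 // r0:7,r1:3,r2:3,r3:Add1,r4:6
cycle 2: issue ADD r4<-Add2 // r0:7,r1:3,r2:3,r3:Add1,r4:Add2
cycle 3: CDB Add1=7; issue SUB r0<-Add1 // r0:Add1,r1:3,r2:3,r3:7,r4:Add2
cycle 4: CDB Add2=10; issue ADD r3<-Add2 // r0:Add1,r1:3,r2:3,r3:Add2,r4:10
cycle 5: CDB Add1=0; issue ADD r1<-Add1 // r0:0,r1:Add1,r2:3,r3:Add2,r4:10
cycle 6: issue MUL r2<-Mul1 // r0:0,r1:Add1,r2:Mul1,r3:Add2,r4:10
cycle 7: CDB Add2=7 // r0:0,r1:Add1,r2:Mul1,r3:7,r4:10
cycle 8: - // r0:0,r1:Add1,r2:Mul1,r3:7,r4:10
cycle 9: CDB Add1=10 // r0:0,r1:10,r2:Mul1,r3:7,r4:10

STATUS = VALUE 7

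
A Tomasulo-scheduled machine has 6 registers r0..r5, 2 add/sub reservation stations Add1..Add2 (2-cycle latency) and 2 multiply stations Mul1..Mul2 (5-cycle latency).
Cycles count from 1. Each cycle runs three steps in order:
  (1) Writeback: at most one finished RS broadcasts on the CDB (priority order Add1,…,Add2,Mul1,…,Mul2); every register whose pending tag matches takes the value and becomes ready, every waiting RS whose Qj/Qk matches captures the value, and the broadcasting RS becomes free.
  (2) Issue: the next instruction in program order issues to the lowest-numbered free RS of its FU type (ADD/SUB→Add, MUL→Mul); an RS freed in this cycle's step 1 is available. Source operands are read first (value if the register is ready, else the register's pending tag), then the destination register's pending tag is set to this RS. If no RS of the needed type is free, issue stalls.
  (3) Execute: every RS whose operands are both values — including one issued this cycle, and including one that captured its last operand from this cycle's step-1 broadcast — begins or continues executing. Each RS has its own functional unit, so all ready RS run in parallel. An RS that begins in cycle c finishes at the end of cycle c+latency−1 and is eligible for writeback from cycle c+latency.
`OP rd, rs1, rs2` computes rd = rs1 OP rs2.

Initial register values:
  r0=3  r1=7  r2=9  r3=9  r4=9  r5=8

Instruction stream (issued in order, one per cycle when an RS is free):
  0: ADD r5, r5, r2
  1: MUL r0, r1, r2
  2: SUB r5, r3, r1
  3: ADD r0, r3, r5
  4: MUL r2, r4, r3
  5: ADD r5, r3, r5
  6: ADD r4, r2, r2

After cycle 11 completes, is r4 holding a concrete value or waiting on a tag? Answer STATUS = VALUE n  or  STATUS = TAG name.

STATUS = TAG Add2

cycle 1: issue ADD r5<-Add1 // r0:3,r1:7,r2:9,r3:9,r4:9,r5:Add1
cycle 2: issue MUL r0<-Mul1 // r0:Mul1,r1:7,r2:9,r3:9,r4:9,r5:Add1
cycle 3: CDB Add1=17; issue SUB r5<-Add1 // r0:Mul1,r1:7,r2:9,r3:9,r4:9,r5:Add1
cycle 4: issue ADD r0<-Add2 // r0:Add2,r1:7,r2:9,r3:9,r4:9,r5:Add1
cycle 5: CDB Add1=2; issue MUL r2<-Mul2 // r0:Add2,r1:7,r2:Mul2,r3:9,r4:9,r5:2
cycle 6: issue ADD r5<-Add1 // r0:Add2,r1:7,r2:Mul2,r3:9,r4:9,r5:Add1
cycle 7: CDB Add2=11; issue ADD r4<-Add2 // r0:11,r1:7,r2:Mul2,r3:9,r4:Add2,r5:Add1
cycle 8: CDB Add1=11 // r0:11,r1:7,r2:Mul2,r3:9,r4:Add2,r5:11
cycle 9: CDB Mul1=63 // r0:11,r1:7,r2:Mul2,r3:9,r4:Add2,r5:11
cycle 10: CDB Mul2=81 // r0:11,r1:7,r2:81,r3:9,r4:Add2,r5:11
cycle 11: - // r0:11,r1:7,r2:81,r3:9,r4:Add2,r5:11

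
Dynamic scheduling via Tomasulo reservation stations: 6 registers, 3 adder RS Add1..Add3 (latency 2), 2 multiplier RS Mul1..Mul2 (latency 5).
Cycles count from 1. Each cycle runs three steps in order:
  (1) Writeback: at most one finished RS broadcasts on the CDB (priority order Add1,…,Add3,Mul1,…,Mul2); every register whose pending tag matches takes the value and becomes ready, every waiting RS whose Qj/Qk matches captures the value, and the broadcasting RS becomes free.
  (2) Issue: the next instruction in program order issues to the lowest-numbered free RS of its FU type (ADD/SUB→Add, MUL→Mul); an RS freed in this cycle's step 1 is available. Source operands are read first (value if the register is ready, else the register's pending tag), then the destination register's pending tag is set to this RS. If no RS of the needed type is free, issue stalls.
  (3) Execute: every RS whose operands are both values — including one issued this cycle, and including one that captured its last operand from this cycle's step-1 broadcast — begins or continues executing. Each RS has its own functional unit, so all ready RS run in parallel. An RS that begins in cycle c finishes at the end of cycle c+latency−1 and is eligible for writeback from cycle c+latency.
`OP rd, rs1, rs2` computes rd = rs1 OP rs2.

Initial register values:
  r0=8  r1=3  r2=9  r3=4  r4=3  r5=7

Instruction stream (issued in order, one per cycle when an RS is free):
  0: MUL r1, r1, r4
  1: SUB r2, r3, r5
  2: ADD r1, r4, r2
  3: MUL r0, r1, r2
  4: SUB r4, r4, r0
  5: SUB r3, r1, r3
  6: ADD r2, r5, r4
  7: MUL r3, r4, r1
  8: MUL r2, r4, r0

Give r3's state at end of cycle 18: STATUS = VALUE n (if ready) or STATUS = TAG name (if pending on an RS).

cycle 1: issue MUL r1<-Mul1 // r0:8,r1:Mul1,r2:9,r3:4,r4:3,r5:7
cycle 2: issue SUB r2<-Add1 // r0:8,r1:Mul1,r2:Add1,r3:4,r4:3,r5:7
cycle 3: issue ADD r1<-Add2 // r0:8,r1:Add2,r2:Add1,r3:4,r4:3,r5:7
cycle 4: CDB Add1=-3; issue MUL r0<-Mul2 // r0:Mul2,r1:Add2,r2:-3,r3:4,r4:3,r5:7
cycle 5: issue SUB r4<-Add1 // r0:Mul2,r1:Add2,r2:-3,r3:4,r4:Add1,r5:7
cycle 6: CDB Add2=0; issue SUB r3<-Add2 // r0:Mul2,r1:0,r2:-3,r3:Add2,r4:Add1,r5:7
cycle 7: CDB Mul1=9; issue ADD r2<-Add3 // r0:Mul2,r1:0,r2:Add3,r3:Add2,r4:Add1,r5:7
cycle 8: CDB Add2=-4; issue MUL r3<-Mul1 // r0:Mul2,r1:0,r2:Add3,r3:Mul1,r4:Add1,r5:7
cycle 9: stall // r0:Mul2,r1:0,r2:Add3,r3:Mul1,r4:Add1,r5:7
cycle 10: stall // r0:Mul2,r1:0,r2:Add3,r3:Mul1,r4:Add1,r5:7
cycle 11: CDB Mul2=0; issue MUL r2<-Mul2 // r0:0,r1:0,r2:Mul2,r3:Mul1,r4:Add1,r5:7
cycle 12: - // r0:0,r1:0,r2:Mul2,r3:Mul1,r4:Add1,r5:7
cycle 13: CDB Add1=3 // r0:0,r1:0,r2:Mul2,r3:Mul1,r4:3,r5:7
cycle 14: - // r0:0,r1:0,r2:Mul2,r3:Mul1,r4:3,r5:7
cycle 15: CDB Add3=10 // r0:0,r1:0,r2:Mul2,r3:Mul1,r4:3,r5:7
cycle 16: - // r0:0,r1:0,r2:Mul2,r3:Mul1,r4:3,r5:7
cycle 17: - // r0:0,r1:0,r2:Mul2,r3:Mul1,r4:3,r5:7
cycle 18: CDB Mul1=0 // r0:0,r1:0,r2:Mul2,r3:0,r4:3,r5:7

STATUS = VALUE 0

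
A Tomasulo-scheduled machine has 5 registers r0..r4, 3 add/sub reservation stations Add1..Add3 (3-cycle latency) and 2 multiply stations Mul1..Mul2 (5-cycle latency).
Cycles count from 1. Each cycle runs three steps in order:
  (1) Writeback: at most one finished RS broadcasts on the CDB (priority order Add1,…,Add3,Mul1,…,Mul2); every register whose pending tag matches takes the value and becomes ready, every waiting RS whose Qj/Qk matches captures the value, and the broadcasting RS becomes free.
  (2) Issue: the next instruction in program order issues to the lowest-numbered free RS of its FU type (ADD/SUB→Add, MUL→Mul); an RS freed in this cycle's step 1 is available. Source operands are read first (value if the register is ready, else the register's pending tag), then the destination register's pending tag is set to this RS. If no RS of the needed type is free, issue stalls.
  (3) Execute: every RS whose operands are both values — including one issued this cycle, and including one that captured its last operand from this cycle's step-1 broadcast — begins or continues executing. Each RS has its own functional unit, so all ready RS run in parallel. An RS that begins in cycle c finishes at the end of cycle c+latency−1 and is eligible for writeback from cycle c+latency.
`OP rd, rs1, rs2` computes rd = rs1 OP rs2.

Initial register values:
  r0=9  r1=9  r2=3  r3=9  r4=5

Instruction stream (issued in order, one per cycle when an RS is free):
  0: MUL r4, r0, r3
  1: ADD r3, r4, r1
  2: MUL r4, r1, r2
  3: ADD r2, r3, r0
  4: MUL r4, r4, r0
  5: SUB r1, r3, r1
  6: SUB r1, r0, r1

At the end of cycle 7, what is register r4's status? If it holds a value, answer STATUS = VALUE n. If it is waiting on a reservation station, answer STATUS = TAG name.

cycle 1: issue MUL r4<-Mul1 // r0:9,r1:9,r2:3,r3:9,r4:Mul1
cycle 2: issue ADD r3<-Add1 // r0:9,r1:9,r2:3,r3:Add1,r4:Mul1
cycle 3: issue MUL r4<-Mul2 // r0:9,r1:9,r2:3,r3:Add1,r4:Mul2
cycle 4: issue ADD r2<-Add2 // r0:9,r1:9,r2:Add2,r3:Add1,r4:Mul2
cycle 5: stall // r0:9,r1:9,r2:Add2,r3:Add1,r4:Mul2
cycle 6: CDB Mul1=81; issue MUL r4<-Mul1 // r0:9,r1:9,r2:Add2,r3:Add1,r4:Mul1
cycle 7: issue SUB r1<-Add3 // r0:9,r1:Add3,r2:Add2,r3:Add1,r4:Mul1

STATUS = TAG Mul1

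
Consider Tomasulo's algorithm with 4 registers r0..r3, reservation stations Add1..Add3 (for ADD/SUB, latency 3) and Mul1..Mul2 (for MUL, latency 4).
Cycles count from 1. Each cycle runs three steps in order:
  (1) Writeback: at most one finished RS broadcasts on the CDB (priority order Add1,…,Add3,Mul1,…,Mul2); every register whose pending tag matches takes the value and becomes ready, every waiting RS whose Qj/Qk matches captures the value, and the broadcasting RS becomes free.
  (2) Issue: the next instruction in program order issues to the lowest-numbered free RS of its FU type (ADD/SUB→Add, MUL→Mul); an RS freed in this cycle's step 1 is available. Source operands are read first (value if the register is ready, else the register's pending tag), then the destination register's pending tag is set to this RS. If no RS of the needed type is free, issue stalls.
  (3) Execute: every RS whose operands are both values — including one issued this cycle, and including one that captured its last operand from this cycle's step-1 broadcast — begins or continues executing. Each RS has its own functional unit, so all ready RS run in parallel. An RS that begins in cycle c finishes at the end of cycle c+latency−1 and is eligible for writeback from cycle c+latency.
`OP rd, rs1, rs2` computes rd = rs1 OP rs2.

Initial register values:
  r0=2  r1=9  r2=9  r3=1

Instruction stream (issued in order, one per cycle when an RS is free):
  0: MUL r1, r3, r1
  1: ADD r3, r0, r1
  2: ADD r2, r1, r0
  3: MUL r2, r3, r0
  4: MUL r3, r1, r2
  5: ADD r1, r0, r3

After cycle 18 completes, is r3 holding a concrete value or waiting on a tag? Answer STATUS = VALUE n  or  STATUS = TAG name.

  c1: issue MUL r1<-Mul1  regs: r0:2,r1:Mul1,r2:9,r3:1
  c2: issue ADD r3<-Add1  regs: r0:2,r1:Mul1,r2:9,r3:Add1
  c3: issue ADD r2<-Add2  regs: r0:2,r1:Mul1,r2:Add2,r3:Add1
  c4: issue MUL r2<-Mul2  regs: r0:2,r1:Mul1,r2:Mul2,r3:Add1
  c5: CDB Mul1=9; issue MUL r3<-Mul1  regs: r0:2,r1:9,r2:Mul2,r3:Mul1
  c6: issue ADD r1<-Add3  regs: r0:2,r1:Add3,r2:Mul2,r3:Mul1
  c7: -  regs: r0:2,r1:Add3,r2:Mul2,r3:Mul1
  c8: CDB Add1=11  regs: r0:2,r1:Add3,r2:Mul2,r3:Mul1
  c9: CDB Add2=11  regs: r0:2,r1:Add3,r2:Mul2,r3:Mul1
  c10: -  regs: r0:2,r1:Add3,r2:Mul2,r3:Mul1
  c11: -  regs: r0:2,r1:Add3,r2:Mul2,r3:Mul1
  c12: CDB Mul2=22  regs: r0:2,r1:Add3,r2:22,r3:Mul1
  c13: -  regs: r0:2,r1:Add3,r2:22,r3:Mul1
  c14: -  regs: r0:2,r1:Add3,r2:22,r3:Mul1
  c15: -  regs: r0:2,r1:Add3,r2:22,r3:Mul1
  c16: CDB Mul1=198  regs: r0:2,r1:Add3,r2:22,r3:198
  c17: -  regs: r0:2,r1:Add3,r2:22,r3:198
  c18: -  regs: r0:2,r1:Add3,r2:22,r3:198

STATUS = VALUE 198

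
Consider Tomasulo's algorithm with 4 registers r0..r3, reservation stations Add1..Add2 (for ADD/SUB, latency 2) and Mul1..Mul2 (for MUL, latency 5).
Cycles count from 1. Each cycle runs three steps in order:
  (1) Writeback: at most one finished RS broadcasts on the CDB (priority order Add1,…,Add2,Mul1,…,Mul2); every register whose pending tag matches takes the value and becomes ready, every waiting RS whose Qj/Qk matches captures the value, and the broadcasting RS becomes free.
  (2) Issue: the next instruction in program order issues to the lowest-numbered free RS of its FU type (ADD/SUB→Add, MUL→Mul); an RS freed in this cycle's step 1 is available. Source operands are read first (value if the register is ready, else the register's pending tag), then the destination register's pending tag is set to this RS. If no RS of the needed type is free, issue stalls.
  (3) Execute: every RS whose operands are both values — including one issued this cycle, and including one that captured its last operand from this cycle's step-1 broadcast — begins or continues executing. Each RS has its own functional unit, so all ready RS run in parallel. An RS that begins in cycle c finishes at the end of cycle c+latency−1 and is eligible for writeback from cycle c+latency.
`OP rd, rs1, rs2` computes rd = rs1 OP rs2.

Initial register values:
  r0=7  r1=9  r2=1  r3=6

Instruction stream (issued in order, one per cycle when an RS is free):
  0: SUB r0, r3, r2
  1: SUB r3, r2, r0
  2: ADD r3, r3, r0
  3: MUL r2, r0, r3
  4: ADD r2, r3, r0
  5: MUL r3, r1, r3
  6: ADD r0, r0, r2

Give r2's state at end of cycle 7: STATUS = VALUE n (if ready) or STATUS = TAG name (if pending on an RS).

STATUS = TAG Add2

c1: issue SUB r0<-Add1 | r0:Add1,r1:9,r2:1,r3:6
c2: issue SUB r3<-Add2 | r0:Add1,r1:9,r2:1,r3:Add2
c3: CDB Add1=5; issue ADD r3<-Add1 | r0:5,r1:9,r2:1,r3:Add1
c4: issue MUL r2<-Mul1 | r0:5,r1:9,r2:Mul1,r3:Add1
c5: CDB Add2=-4; issue ADD r2<-Add2 | r0:5,r1:9,r2:Add2,r3:Add1
c6: issue MUL r3<-Mul2 | r0:5,r1:9,r2:Add2,r3:Mul2
c7: CDB Add1=1; issue ADD r0<-Add1 | r0:Add1,r1:9,r2:Add2,r3:Mul2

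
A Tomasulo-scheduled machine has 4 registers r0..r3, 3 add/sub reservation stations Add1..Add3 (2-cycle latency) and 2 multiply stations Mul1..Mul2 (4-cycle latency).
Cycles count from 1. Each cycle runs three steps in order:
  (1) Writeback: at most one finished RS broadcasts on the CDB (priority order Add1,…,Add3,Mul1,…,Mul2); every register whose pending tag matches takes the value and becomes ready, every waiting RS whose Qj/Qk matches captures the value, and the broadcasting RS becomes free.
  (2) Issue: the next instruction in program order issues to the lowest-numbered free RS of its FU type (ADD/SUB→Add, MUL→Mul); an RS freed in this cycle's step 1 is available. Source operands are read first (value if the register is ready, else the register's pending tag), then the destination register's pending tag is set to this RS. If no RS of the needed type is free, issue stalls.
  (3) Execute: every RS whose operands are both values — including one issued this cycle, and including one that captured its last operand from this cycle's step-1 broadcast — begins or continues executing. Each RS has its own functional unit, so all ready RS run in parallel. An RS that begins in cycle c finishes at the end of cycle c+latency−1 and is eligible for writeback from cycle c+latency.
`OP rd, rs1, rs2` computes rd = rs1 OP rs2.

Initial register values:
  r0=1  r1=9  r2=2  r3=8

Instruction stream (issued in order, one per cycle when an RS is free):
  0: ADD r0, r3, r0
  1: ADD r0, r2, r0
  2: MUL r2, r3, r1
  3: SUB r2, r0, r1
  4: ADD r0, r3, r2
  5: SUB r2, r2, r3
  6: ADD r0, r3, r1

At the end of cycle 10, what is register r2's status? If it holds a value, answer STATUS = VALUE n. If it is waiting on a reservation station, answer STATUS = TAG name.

STATUS = TAG Add3

  c1: issue ADD r0<-Add1  regs: r0:Add1,r1:9,r2:2,r3:8
  c2: issue ADD r0<-Add2  regs: r0:Add2,r1:9,r2:2,r3:8
  c3: CDB Add1=9; issue MUL r2<-Mul1  regs: r0:Add2,r1:9,r2:Mul1,r3:8
  c4: issue SUB r2<-Add1  regs: r0:Add2,r1:9,r2:Add1,r3:8
  c5: CDB Add2=11; issue ADD r0<-Add2  regs: r0:Add2,r1:9,r2:Add1,r3:8
  c6: issue SUB r2<-Add3  regs: r0:Add2,r1:9,r2:Add3,r3:8
  c7: CDB Add1=2; issue ADD r0<-Add1  regs: r0:Add1,r1:9,r2:Add3,r3:8
  c8: CDB Mul1=72  regs: r0:Add1,r1:9,r2:Add3,r3:8
  c9: CDB Add1=17  regs: r0:17,r1:9,r2:Add3,r3:8
  c10: CDB Add2=10  regs: r0:17,r1:9,r2:Add3,r3:8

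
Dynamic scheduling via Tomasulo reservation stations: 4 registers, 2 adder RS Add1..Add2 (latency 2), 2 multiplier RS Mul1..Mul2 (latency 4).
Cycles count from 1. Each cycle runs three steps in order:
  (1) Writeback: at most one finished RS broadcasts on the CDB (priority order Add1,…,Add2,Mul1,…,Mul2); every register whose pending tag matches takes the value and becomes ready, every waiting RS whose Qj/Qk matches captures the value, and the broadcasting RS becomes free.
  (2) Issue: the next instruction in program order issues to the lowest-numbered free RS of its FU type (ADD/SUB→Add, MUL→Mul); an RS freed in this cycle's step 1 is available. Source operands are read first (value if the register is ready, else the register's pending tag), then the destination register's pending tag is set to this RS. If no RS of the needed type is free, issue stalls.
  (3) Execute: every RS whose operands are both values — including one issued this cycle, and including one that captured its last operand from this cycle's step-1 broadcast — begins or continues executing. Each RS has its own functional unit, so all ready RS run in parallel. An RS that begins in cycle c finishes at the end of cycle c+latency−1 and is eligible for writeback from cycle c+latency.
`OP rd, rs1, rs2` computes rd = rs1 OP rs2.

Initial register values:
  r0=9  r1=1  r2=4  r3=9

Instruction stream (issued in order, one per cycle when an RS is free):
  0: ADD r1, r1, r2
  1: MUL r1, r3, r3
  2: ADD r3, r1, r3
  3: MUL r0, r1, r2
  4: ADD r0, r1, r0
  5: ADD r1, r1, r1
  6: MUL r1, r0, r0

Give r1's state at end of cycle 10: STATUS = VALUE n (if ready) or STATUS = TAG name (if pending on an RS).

c1: issue ADD r1<-Add1 | r0:9,r1:Add1,r2:4,r3:9
c2: issue MUL r1<-Mul1 | r0:9,r1:Mul1,r2:4,r3:9
c3: CDB Add1=5; issue ADD r3<-Add1 | r0:9,r1:Mul1,r2:4,r3:Add1
c4: issue MUL r0<-Mul2 | r0:Mul2,r1:Mul1,r2:4,r3:Add1
c5: issue ADD r0<-Add2 | r0:Add2,r1:Mul1,r2:4,r3:Add1
c6: CDB Mul1=81; stall | r0:Add2,r1:81,r2:4,r3:Add1
c7: stall | r0:Add2,r1:81,r2:4,r3:Add1
c8: CDB Add1=90; issue ADD r1<-Add1 | r0:Add2,r1:Add1,r2:4,r3:90
c9: issue MUL r1<-Mul1 | r0:Add2,r1:Mul1,r2:4,r3:90
c10: CDB Add1=162 | r0:Add2,r1:Mul1,r2:4,r3:90

STATUS = TAG Mul1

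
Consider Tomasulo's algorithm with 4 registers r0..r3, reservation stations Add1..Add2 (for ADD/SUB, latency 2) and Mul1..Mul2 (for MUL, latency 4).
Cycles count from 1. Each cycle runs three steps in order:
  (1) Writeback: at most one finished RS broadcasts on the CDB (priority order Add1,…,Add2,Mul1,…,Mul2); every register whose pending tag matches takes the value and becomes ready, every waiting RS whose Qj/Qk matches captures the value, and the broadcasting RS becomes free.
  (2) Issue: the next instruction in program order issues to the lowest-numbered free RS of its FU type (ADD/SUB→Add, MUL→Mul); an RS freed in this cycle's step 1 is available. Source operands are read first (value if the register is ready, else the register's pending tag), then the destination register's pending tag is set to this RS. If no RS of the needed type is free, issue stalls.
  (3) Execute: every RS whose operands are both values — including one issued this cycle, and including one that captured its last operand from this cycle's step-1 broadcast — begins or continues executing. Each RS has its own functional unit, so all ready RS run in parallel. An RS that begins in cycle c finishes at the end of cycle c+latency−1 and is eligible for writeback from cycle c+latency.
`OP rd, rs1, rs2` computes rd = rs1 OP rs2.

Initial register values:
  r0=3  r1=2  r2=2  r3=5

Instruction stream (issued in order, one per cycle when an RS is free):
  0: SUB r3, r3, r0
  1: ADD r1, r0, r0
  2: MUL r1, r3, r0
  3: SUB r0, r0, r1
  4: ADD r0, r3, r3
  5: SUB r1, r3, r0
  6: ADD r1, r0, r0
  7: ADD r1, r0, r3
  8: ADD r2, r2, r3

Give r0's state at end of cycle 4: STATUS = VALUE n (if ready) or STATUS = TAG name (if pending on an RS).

STATUS = TAG Add1

  c1: issue SUB r3<-Add1  regs: r0:3,r1:2,r2:2,r3:Add1
  c2: issue ADD r1<-Add2  regs: r0:3,r1:Add2,r2:2,r3:Add1
  c3: CDB Add1=2; issue MUL r1<-Mul1  regs: r0:3,r1:Mul1,r2:2,r3:2
  c4: CDB Add2=6; issue SUB r0<-Add1  regs: r0:Add1,r1:Mul1,r2:2,r3:2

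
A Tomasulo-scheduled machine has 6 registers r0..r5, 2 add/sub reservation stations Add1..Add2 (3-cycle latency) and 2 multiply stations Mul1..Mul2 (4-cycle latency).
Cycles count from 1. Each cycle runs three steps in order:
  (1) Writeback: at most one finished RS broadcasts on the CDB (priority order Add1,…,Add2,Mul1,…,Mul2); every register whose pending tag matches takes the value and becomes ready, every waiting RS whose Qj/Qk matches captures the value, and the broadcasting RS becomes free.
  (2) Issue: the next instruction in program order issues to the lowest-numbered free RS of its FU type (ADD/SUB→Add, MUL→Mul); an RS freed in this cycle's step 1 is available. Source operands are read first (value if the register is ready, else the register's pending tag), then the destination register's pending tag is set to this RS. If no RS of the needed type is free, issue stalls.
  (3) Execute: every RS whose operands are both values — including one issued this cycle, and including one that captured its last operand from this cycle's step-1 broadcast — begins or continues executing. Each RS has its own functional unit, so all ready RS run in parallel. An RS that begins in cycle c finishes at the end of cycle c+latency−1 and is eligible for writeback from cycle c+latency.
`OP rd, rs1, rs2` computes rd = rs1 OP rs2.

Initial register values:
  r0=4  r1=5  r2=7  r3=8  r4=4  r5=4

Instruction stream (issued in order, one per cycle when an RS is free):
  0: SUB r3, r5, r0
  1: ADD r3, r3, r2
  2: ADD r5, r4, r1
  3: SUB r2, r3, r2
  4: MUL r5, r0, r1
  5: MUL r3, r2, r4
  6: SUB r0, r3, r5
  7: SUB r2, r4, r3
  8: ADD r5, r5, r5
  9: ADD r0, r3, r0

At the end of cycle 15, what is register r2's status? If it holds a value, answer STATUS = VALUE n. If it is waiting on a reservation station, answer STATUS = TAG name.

cycle 1: issue SUB r3<-Add1 // r0:4,r1:5,r2:7,r3:Add1,r4:4,r5:4
cycle 2: issue ADD r3<-Add2 // r0:4,r1:5,r2:7,r3:Add2,r4:4,r5:4
cycle 3: stall // r0:4,r1:5,r2:7,r3:Add2,r4:4,r5:4
cycle 4: CDB Add1=0; issue ADD r5<-Add1 // r0:4,r1:5,r2:7,r3:Add2,r4:4,r5:Add1
cycle 5: stall // r0:4,r1:5,r2:7,r3:Add2,r4:4,r5:Add1
cycle 6: stall // r0:4,r1:5,r2:7,r3:Add2,r4:4,r5:Add1
cycle 7: CDB Add1=9; issue SUB r2<-Add1 // r0:4,r1:5,r2:Add1,r3:Add2,r4:4,r5:9
cycle 8: CDB Add2=7; issue MUL r5<-Mul1 // r0:4,r1:5,r2:Add1,r3:7,r4:4,r5:Mul1
cycle 9: issue MUL r3<-Mul2 // r0:4,r1:5,r2:Add1,r3:Mul2,r4:4,r5:Mul1
cycle 10: issue SUB r0<-Add2 // r0:Add2,r1:5,r2:Add1,r3:Mul2,r4:4,r5:Mul1
cycle 11: CDB Add1=0; issue SUB r2<-Add1 // r0:Add2,r1:5,r2:Add1,r3:Mul2,r4:4,r5:Mul1
cycle 12: CDB Mul1=20; stall // r0:Add2,r1:5,r2:Add1,r3:Mul2,r4:4,r5:20
cycle 13: stall // r0:Add2,r1:5,r2:Add1,r3:Mul2,r4:4,r5:20
cycle 14: stall // r0:Add2,r1:5,r2:Add1,r3:Mul2,r4:4,r5:20
cycle 15: CDB Mul2=0; stall // r0:Add2,r1:5,r2:Add1,r3:0,r4:4,r5:20

STATUS = TAG Add1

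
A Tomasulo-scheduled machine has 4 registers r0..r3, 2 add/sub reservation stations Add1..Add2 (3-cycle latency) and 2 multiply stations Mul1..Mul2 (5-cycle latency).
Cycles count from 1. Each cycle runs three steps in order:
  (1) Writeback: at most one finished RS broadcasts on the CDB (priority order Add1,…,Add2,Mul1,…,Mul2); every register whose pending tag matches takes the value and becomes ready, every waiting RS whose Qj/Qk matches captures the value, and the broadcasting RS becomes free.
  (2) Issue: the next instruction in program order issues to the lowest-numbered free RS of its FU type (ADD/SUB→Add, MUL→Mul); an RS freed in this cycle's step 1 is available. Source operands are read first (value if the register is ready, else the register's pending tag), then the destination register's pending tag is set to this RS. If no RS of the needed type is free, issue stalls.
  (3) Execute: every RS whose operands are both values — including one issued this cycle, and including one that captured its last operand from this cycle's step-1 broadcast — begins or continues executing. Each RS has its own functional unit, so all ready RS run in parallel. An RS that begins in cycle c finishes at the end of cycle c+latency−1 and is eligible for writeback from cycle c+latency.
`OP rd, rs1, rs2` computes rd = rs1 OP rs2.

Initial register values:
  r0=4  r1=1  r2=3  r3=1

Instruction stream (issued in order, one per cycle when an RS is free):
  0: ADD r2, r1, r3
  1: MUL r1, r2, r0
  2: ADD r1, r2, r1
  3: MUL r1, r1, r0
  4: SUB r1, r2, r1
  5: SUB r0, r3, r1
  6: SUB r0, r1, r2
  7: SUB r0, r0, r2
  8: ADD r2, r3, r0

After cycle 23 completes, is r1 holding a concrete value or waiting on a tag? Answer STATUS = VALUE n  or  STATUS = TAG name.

c1: issue ADD r2<-Add1 | r0:4,r1:1,r2:Add1,r3:1
c2: issue MUL r1<-Mul1 | r0:4,r1:Mul1,r2:Add1,r3:1
c3: issue ADD r1<-Add2 | r0:4,r1:Add2,r2:Add1,r3:1
c4: CDB Add1=2; issue MUL r1<-Mul2 | r0:4,r1:Mul2,r2:2,r3:1
c5: issue SUB r1<-Add1 | r0:4,r1:Add1,r2:2,r3:1
c6: stall | r0:4,r1:Add1,r2:2,r3:1
c7: stall | r0:4,r1:Add1,r2:2,r3:1
c8: stall | r0:4,r1:Add1,r2:2,r3:1
c9: CDB Mul1=8; stall | r0:4,r1:Add1,r2:2,r3:1
c10: stall | r0:4,r1:Add1,r2:2,r3:1
c11: stall | r0:4,r1:Add1,r2:2,r3:1
c12: CDB Add2=10; issue SUB r0<-Add2 | r0:Add2,r1:Add1,r2:2,r3:1
c13: stall | r0:Add2,r1:Add1,r2:2,r3:1
c14: stall | r0:Add2,r1:Add1,r2:2,r3:1
c15: stall | r0:Add2,r1:Add1,r2:2,r3:1
c16: stall | r0:Add2,r1:Add1,r2:2,r3:1
c17: CDB Mul2=40; stall | r0:Add2,r1:Add1,r2:2,r3:1
c18: stall | r0:Add2,r1:Add1,r2:2,r3:1
c19: stall | r0:Add2,r1:Add1,r2:2,r3:1
c20: CDB Add1=-38; issue SUB r0<-Add1 | r0:Add1,r1:-38,r2:2,r3:1
c21: stall | r0:Add1,r1:-38,r2:2,r3:1
c22: stall | r0:Add1,r1:-38,r2:2,r3:1
c23: CDB Add1=-40; issue SUB r0<-Add1 | r0:Add1,r1:-38,r2:2,r3:1

STATUS = VALUE -38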